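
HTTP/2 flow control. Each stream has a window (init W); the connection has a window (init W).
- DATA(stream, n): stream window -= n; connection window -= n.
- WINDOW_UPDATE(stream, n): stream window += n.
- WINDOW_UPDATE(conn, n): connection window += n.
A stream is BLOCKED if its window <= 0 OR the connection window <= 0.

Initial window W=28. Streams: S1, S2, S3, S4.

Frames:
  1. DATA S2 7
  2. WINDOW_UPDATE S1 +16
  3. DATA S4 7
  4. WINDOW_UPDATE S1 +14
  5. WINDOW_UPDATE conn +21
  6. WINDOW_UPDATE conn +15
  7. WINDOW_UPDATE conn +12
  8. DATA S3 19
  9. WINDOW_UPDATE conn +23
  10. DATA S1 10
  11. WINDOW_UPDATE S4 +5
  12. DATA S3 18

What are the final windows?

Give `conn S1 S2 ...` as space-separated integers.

Answer: 38 48 21 -9 26

Derivation:
Op 1: conn=21 S1=28 S2=21 S3=28 S4=28 blocked=[]
Op 2: conn=21 S1=44 S2=21 S3=28 S4=28 blocked=[]
Op 3: conn=14 S1=44 S2=21 S3=28 S4=21 blocked=[]
Op 4: conn=14 S1=58 S2=21 S3=28 S4=21 blocked=[]
Op 5: conn=35 S1=58 S2=21 S3=28 S4=21 blocked=[]
Op 6: conn=50 S1=58 S2=21 S3=28 S4=21 blocked=[]
Op 7: conn=62 S1=58 S2=21 S3=28 S4=21 blocked=[]
Op 8: conn=43 S1=58 S2=21 S3=9 S4=21 blocked=[]
Op 9: conn=66 S1=58 S2=21 S3=9 S4=21 blocked=[]
Op 10: conn=56 S1=48 S2=21 S3=9 S4=21 blocked=[]
Op 11: conn=56 S1=48 S2=21 S3=9 S4=26 blocked=[]
Op 12: conn=38 S1=48 S2=21 S3=-9 S4=26 blocked=[3]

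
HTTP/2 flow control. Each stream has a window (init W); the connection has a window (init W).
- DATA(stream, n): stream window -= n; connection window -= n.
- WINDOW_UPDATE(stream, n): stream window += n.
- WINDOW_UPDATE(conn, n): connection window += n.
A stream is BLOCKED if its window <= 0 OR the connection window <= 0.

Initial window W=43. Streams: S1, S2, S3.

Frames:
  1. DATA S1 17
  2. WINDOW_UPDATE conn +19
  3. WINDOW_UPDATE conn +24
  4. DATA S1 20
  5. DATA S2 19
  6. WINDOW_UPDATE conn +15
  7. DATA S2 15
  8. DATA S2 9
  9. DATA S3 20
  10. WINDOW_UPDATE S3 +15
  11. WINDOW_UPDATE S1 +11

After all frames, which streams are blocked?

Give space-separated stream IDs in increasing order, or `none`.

Answer: S2

Derivation:
Op 1: conn=26 S1=26 S2=43 S3=43 blocked=[]
Op 2: conn=45 S1=26 S2=43 S3=43 blocked=[]
Op 3: conn=69 S1=26 S2=43 S3=43 blocked=[]
Op 4: conn=49 S1=6 S2=43 S3=43 blocked=[]
Op 5: conn=30 S1=6 S2=24 S3=43 blocked=[]
Op 6: conn=45 S1=6 S2=24 S3=43 blocked=[]
Op 7: conn=30 S1=6 S2=9 S3=43 blocked=[]
Op 8: conn=21 S1=6 S2=0 S3=43 blocked=[2]
Op 9: conn=1 S1=6 S2=0 S3=23 blocked=[2]
Op 10: conn=1 S1=6 S2=0 S3=38 blocked=[2]
Op 11: conn=1 S1=17 S2=0 S3=38 blocked=[2]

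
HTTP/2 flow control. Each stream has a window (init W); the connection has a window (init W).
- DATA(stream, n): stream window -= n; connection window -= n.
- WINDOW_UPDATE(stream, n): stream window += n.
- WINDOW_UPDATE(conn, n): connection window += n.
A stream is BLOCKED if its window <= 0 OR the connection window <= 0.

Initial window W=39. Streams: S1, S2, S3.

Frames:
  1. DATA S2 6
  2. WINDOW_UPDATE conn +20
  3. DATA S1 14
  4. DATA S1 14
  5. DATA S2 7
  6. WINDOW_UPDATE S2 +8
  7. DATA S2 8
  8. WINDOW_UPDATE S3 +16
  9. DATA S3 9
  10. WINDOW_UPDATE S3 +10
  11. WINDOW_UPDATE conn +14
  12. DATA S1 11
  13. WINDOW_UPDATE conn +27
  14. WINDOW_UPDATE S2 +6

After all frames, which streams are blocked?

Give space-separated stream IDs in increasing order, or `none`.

Op 1: conn=33 S1=39 S2=33 S3=39 blocked=[]
Op 2: conn=53 S1=39 S2=33 S3=39 blocked=[]
Op 3: conn=39 S1=25 S2=33 S3=39 blocked=[]
Op 4: conn=25 S1=11 S2=33 S3=39 blocked=[]
Op 5: conn=18 S1=11 S2=26 S3=39 blocked=[]
Op 6: conn=18 S1=11 S2=34 S3=39 blocked=[]
Op 7: conn=10 S1=11 S2=26 S3=39 blocked=[]
Op 8: conn=10 S1=11 S2=26 S3=55 blocked=[]
Op 9: conn=1 S1=11 S2=26 S3=46 blocked=[]
Op 10: conn=1 S1=11 S2=26 S3=56 blocked=[]
Op 11: conn=15 S1=11 S2=26 S3=56 blocked=[]
Op 12: conn=4 S1=0 S2=26 S3=56 blocked=[1]
Op 13: conn=31 S1=0 S2=26 S3=56 blocked=[1]
Op 14: conn=31 S1=0 S2=32 S3=56 blocked=[1]

Answer: S1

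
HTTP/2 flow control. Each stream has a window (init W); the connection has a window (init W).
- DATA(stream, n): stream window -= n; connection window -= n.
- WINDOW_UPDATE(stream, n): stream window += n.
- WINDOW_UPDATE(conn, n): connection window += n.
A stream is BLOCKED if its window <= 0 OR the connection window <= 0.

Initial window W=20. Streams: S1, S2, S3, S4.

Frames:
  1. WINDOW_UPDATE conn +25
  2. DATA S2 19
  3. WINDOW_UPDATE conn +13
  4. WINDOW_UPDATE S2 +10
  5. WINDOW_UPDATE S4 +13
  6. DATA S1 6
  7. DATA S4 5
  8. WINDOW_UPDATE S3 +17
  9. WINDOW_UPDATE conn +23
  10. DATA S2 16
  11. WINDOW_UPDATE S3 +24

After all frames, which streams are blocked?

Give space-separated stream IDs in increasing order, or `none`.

Op 1: conn=45 S1=20 S2=20 S3=20 S4=20 blocked=[]
Op 2: conn=26 S1=20 S2=1 S3=20 S4=20 blocked=[]
Op 3: conn=39 S1=20 S2=1 S3=20 S4=20 blocked=[]
Op 4: conn=39 S1=20 S2=11 S3=20 S4=20 blocked=[]
Op 5: conn=39 S1=20 S2=11 S3=20 S4=33 blocked=[]
Op 6: conn=33 S1=14 S2=11 S3=20 S4=33 blocked=[]
Op 7: conn=28 S1=14 S2=11 S3=20 S4=28 blocked=[]
Op 8: conn=28 S1=14 S2=11 S3=37 S4=28 blocked=[]
Op 9: conn=51 S1=14 S2=11 S3=37 S4=28 blocked=[]
Op 10: conn=35 S1=14 S2=-5 S3=37 S4=28 blocked=[2]
Op 11: conn=35 S1=14 S2=-5 S3=61 S4=28 blocked=[2]

Answer: S2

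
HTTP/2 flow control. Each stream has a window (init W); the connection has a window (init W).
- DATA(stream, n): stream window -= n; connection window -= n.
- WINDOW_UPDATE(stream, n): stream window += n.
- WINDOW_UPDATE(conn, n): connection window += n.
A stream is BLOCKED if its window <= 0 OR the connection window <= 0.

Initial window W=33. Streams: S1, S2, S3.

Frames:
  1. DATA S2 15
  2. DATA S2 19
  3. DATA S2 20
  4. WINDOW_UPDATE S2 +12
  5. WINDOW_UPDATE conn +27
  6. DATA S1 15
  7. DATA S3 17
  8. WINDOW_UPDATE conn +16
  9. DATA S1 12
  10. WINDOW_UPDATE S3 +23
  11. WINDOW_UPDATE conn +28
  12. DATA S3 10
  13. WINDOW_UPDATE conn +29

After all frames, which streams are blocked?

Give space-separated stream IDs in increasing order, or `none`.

Answer: S2

Derivation:
Op 1: conn=18 S1=33 S2=18 S3=33 blocked=[]
Op 2: conn=-1 S1=33 S2=-1 S3=33 blocked=[1, 2, 3]
Op 3: conn=-21 S1=33 S2=-21 S3=33 blocked=[1, 2, 3]
Op 4: conn=-21 S1=33 S2=-9 S3=33 blocked=[1, 2, 3]
Op 5: conn=6 S1=33 S2=-9 S3=33 blocked=[2]
Op 6: conn=-9 S1=18 S2=-9 S3=33 blocked=[1, 2, 3]
Op 7: conn=-26 S1=18 S2=-9 S3=16 blocked=[1, 2, 3]
Op 8: conn=-10 S1=18 S2=-9 S3=16 blocked=[1, 2, 3]
Op 9: conn=-22 S1=6 S2=-9 S3=16 blocked=[1, 2, 3]
Op 10: conn=-22 S1=6 S2=-9 S3=39 blocked=[1, 2, 3]
Op 11: conn=6 S1=6 S2=-9 S3=39 blocked=[2]
Op 12: conn=-4 S1=6 S2=-9 S3=29 blocked=[1, 2, 3]
Op 13: conn=25 S1=6 S2=-9 S3=29 blocked=[2]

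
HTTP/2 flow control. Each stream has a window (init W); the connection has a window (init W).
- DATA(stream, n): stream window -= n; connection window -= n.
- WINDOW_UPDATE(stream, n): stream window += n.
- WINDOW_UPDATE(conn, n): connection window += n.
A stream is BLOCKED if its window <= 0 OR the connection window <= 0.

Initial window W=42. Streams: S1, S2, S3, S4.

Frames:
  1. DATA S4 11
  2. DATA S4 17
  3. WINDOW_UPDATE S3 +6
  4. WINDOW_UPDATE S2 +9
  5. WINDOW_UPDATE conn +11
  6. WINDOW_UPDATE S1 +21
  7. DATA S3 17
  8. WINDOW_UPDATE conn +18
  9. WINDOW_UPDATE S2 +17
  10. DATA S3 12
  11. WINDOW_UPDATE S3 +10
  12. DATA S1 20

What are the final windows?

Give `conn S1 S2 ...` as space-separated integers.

Answer: -6 43 68 29 14

Derivation:
Op 1: conn=31 S1=42 S2=42 S3=42 S4=31 blocked=[]
Op 2: conn=14 S1=42 S2=42 S3=42 S4=14 blocked=[]
Op 3: conn=14 S1=42 S2=42 S3=48 S4=14 blocked=[]
Op 4: conn=14 S1=42 S2=51 S3=48 S4=14 blocked=[]
Op 5: conn=25 S1=42 S2=51 S3=48 S4=14 blocked=[]
Op 6: conn=25 S1=63 S2=51 S3=48 S4=14 blocked=[]
Op 7: conn=8 S1=63 S2=51 S3=31 S4=14 blocked=[]
Op 8: conn=26 S1=63 S2=51 S3=31 S4=14 blocked=[]
Op 9: conn=26 S1=63 S2=68 S3=31 S4=14 blocked=[]
Op 10: conn=14 S1=63 S2=68 S3=19 S4=14 blocked=[]
Op 11: conn=14 S1=63 S2=68 S3=29 S4=14 blocked=[]
Op 12: conn=-6 S1=43 S2=68 S3=29 S4=14 blocked=[1, 2, 3, 4]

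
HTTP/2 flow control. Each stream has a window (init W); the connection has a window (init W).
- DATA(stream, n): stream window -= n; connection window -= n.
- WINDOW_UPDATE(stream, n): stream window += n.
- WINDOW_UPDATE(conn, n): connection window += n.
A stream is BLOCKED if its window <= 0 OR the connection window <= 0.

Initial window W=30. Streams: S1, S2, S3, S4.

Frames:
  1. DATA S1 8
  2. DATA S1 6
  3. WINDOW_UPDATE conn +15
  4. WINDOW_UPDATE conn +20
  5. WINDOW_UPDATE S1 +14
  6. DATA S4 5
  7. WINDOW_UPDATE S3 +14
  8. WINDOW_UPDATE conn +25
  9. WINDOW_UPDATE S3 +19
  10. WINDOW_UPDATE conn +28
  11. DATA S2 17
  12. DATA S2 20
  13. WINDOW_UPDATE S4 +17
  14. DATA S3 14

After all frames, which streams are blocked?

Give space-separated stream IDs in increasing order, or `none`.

Answer: S2

Derivation:
Op 1: conn=22 S1=22 S2=30 S3=30 S4=30 blocked=[]
Op 2: conn=16 S1=16 S2=30 S3=30 S4=30 blocked=[]
Op 3: conn=31 S1=16 S2=30 S3=30 S4=30 blocked=[]
Op 4: conn=51 S1=16 S2=30 S3=30 S4=30 blocked=[]
Op 5: conn=51 S1=30 S2=30 S3=30 S4=30 blocked=[]
Op 6: conn=46 S1=30 S2=30 S3=30 S4=25 blocked=[]
Op 7: conn=46 S1=30 S2=30 S3=44 S4=25 blocked=[]
Op 8: conn=71 S1=30 S2=30 S3=44 S4=25 blocked=[]
Op 9: conn=71 S1=30 S2=30 S3=63 S4=25 blocked=[]
Op 10: conn=99 S1=30 S2=30 S3=63 S4=25 blocked=[]
Op 11: conn=82 S1=30 S2=13 S3=63 S4=25 blocked=[]
Op 12: conn=62 S1=30 S2=-7 S3=63 S4=25 blocked=[2]
Op 13: conn=62 S1=30 S2=-7 S3=63 S4=42 blocked=[2]
Op 14: conn=48 S1=30 S2=-7 S3=49 S4=42 blocked=[2]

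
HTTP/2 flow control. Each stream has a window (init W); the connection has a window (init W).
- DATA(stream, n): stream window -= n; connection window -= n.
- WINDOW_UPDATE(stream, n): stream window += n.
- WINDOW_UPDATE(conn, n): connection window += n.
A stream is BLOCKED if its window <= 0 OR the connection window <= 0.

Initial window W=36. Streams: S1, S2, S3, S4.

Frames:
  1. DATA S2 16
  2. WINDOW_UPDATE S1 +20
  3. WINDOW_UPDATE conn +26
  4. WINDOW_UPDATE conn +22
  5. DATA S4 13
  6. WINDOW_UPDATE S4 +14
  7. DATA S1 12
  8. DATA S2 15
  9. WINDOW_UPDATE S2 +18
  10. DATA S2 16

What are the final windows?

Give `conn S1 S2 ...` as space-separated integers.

Op 1: conn=20 S1=36 S2=20 S3=36 S4=36 blocked=[]
Op 2: conn=20 S1=56 S2=20 S3=36 S4=36 blocked=[]
Op 3: conn=46 S1=56 S2=20 S3=36 S4=36 blocked=[]
Op 4: conn=68 S1=56 S2=20 S3=36 S4=36 blocked=[]
Op 5: conn=55 S1=56 S2=20 S3=36 S4=23 blocked=[]
Op 6: conn=55 S1=56 S2=20 S3=36 S4=37 blocked=[]
Op 7: conn=43 S1=44 S2=20 S3=36 S4=37 blocked=[]
Op 8: conn=28 S1=44 S2=5 S3=36 S4=37 blocked=[]
Op 9: conn=28 S1=44 S2=23 S3=36 S4=37 blocked=[]
Op 10: conn=12 S1=44 S2=7 S3=36 S4=37 blocked=[]

Answer: 12 44 7 36 37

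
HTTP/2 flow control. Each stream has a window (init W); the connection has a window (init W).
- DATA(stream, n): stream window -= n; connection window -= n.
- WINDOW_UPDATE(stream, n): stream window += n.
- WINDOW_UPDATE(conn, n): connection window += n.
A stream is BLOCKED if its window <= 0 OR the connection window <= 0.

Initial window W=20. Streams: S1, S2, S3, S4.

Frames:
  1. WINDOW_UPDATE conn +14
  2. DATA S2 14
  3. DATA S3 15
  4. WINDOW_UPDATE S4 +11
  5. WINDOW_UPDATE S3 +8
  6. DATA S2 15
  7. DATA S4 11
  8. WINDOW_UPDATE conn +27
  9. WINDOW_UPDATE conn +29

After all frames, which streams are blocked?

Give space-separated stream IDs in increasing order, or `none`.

Answer: S2

Derivation:
Op 1: conn=34 S1=20 S2=20 S3=20 S4=20 blocked=[]
Op 2: conn=20 S1=20 S2=6 S3=20 S4=20 blocked=[]
Op 3: conn=5 S1=20 S2=6 S3=5 S4=20 blocked=[]
Op 4: conn=5 S1=20 S2=6 S3=5 S4=31 blocked=[]
Op 5: conn=5 S1=20 S2=6 S3=13 S4=31 blocked=[]
Op 6: conn=-10 S1=20 S2=-9 S3=13 S4=31 blocked=[1, 2, 3, 4]
Op 7: conn=-21 S1=20 S2=-9 S3=13 S4=20 blocked=[1, 2, 3, 4]
Op 8: conn=6 S1=20 S2=-9 S3=13 S4=20 blocked=[2]
Op 9: conn=35 S1=20 S2=-9 S3=13 S4=20 blocked=[2]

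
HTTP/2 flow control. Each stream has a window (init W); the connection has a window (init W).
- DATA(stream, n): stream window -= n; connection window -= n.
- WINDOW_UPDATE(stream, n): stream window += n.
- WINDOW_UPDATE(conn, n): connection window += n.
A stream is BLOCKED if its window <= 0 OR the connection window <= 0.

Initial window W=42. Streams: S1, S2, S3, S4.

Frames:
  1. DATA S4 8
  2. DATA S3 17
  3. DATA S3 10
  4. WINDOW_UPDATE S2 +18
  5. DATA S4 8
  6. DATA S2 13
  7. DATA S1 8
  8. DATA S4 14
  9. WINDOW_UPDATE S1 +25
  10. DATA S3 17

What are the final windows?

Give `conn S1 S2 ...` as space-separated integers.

Op 1: conn=34 S1=42 S2=42 S3=42 S4=34 blocked=[]
Op 2: conn=17 S1=42 S2=42 S3=25 S4=34 blocked=[]
Op 3: conn=7 S1=42 S2=42 S3=15 S4=34 blocked=[]
Op 4: conn=7 S1=42 S2=60 S3=15 S4=34 blocked=[]
Op 5: conn=-1 S1=42 S2=60 S3=15 S4=26 blocked=[1, 2, 3, 4]
Op 6: conn=-14 S1=42 S2=47 S3=15 S4=26 blocked=[1, 2, 3, 4]
Op 7: conn=-22 S1=34 S2=47 S3=15 S4=26 blocked=[1, 2, 3, 4]
Op 8: conn=-36 S1=34 S2=47 S3=15 S4=12 blocked=[1, 2, 3, 4]
Op 9: conn=-36 S1=59 S2=47 S3=15 S4=12 blocked=[1, 2, 3, 4]
Op 10: conn=-53 S1=59 S2=47 S3=-2 S4=12 blocked=[1, 2, 3, 4]

Answer: -53 59 47 -2 12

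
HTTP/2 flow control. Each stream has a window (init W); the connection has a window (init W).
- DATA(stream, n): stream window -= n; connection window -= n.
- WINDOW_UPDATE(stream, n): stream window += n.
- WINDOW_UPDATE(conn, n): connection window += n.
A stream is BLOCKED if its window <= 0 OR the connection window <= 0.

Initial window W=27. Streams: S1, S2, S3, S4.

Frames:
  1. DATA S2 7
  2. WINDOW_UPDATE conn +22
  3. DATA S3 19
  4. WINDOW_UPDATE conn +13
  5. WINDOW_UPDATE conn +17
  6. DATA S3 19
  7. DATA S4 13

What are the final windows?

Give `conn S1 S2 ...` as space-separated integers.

Answer: 21 27 20 -11 14

Derivation:
Op 1: conn=20 S1=27 S2=20 S3=27 S4=27 blocked=[]
Op 2: conn=42 S1=27 S2=20 S3=27 S4=27 blocked=[]
Op 3: conn=23 S1=27 S2=20 S3=8 S4=27 blocked=[]
Op 4: conn=36 S1=27 S2=20 S3=8 S4=27 blocked=[]
Op 5: conn=53 S1=27 S2=20 S3=8 S4=27 blocked=[]
Op 6: conn=34 S1=27 S2=20 S3=-11 S4=27 blocked=[3]
Op 7: conn=21 S1=27 S2=20 S3=-11 S4=14 blocked=[3]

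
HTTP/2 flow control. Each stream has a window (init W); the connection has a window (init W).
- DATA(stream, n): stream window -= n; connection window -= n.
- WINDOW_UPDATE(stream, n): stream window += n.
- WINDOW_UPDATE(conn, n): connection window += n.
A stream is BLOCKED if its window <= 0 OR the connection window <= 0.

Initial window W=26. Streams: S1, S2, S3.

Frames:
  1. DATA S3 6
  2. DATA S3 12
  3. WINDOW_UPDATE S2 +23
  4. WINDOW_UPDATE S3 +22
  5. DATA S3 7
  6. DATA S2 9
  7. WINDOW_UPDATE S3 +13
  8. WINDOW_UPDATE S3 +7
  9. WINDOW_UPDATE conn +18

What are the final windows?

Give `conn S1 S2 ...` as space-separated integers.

Op 1: conn=20 S1=26 S2=26 S3=20 blocked=[]
Op 2: conn=8 S1=26 S2=26 S3=8 blocked=[]
Op 3: conn=8 S1=26 S2=49 S3=8 blocked=[]
Op 4: conn=8 S1=26 S2=49 S3=30 blocked=[]
Op 5: conn=1 S1=26 S2=49 S3=23 blocked=[]
Op 6: conn=-8 S1=26 S2=40 S3=23 blocked=[1, 2, 3]
Op 7: conn=-8 S1=26 S2=40 S3=36 blocked=[1, 2, 3]
Op 8: conn=-8 S1=26 S2=40 S3=43 blocked=[1, 2, 3]
Op 9: conn=10 S1=26 S2=40 S3=43 blocked=[]

Answer: 10 26 40 43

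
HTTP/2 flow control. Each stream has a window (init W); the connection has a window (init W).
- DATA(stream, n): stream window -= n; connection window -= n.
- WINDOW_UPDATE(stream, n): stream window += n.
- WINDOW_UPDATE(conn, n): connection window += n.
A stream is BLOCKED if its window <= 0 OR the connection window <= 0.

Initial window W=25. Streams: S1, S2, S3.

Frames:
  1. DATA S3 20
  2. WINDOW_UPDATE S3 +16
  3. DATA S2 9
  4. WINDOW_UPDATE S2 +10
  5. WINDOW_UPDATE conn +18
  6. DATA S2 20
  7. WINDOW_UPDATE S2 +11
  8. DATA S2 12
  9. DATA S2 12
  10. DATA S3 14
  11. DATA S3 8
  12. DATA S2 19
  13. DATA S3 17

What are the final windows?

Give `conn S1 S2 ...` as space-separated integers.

Answer: -88 25 -26 -18

Derivation:
Op 1: conn=5 S1=25 S2=25 S3=5 blocked=[]
Op 2: conn=5 S1=25 S2=25 S3=21 blocked=[]
Op 3: conn=-4 S1=25 S2=16 S3=21 blocked=[1, 2, 3]
Op 4: conn=-4 S1=25 S2=26 S3=21 blocked=[1, 2, 3]
Op 5: conn=14 S1=25 S2=26 S3=21 blocked=[]
Op 6: conn=-6 S1=25 S2=6 S3=21 blocked=[1, 2, 3]
Op 7: conn=-6 S1=25 S2=17 S3=21 blocked=[1, 2, 3]
Op 8: conn=-18 S1=25 S2=5 S3=21 blocked=[1, 2, 3]
Op 9: conn=-30 S1=25 S2=-7 S3=21 blocked=[1, 2, 3]
Op 10: conn=-44 S1=25 S2=-7 S3=7 blocked=[1, 2, 3]
Op 11: conn=-52 S1=25 S2=-7 S3=-1 blocked=[1, 2, 3]
Op 12: conn=-71 S1=25 S2=-26 S3=-1 blocked=[1, 2, 3]
Op 13: conn=-88 S1=25 S2=-26 S3=-18 blocked=[1, 2, 3]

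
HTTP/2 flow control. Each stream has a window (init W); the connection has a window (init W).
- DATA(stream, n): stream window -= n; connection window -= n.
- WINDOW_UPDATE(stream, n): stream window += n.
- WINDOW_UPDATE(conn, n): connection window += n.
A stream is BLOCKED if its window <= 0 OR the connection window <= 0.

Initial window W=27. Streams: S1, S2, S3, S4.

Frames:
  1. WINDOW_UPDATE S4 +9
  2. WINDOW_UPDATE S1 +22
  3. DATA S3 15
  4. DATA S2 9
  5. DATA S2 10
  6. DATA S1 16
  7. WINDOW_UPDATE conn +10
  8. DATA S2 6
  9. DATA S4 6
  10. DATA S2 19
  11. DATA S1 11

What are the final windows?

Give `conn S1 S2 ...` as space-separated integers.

Answer: -55 22 -17 12 30

Derivation:
Op 1: conn=27 S1=27 S2=27 S3=27 S4=36 blocked=[]
Op 2: conn=27 S1=49 S2=27 S3=27 S4=36 blocked=[]
Op 3: conn=12 S1=49 S2=27 S3=12 S4=36 blocked=[]
Op 4: conn=3 S1=49 S2=18 S3=12 S4=36 blocked=[]
Op 5: conn=-7 S1=49 S2=8 S3=12 S4=36 blocked=[1, 2, 3, 4]
Op 6: conn=-23 S1=33 S2=8 S3=12 S4=36 blocked=[1, 2, 3, 4]
Op 7: conn=-13 S1=33 S2=8 S3=12 S4=36 blocked=[1, 2, 3, 4]
Op 8: conn=-19 S1=33 S2=2 S3=12 S4=36 blocked=[1, 2, 3, 4]
Op 9: conn=-25 S1=33 S2=2 S3=12 S4=30 blocked=[1, 2, 3, 4]
Op 10: conn=-44 S1=33 S2=-17 S3=12 S4=30 blocked=[1, 2, 3, 4]
Op 11: conn=-55 S1=22 S2=-17 S3=12 S4=30 blocked=[1, 2, 3, 4]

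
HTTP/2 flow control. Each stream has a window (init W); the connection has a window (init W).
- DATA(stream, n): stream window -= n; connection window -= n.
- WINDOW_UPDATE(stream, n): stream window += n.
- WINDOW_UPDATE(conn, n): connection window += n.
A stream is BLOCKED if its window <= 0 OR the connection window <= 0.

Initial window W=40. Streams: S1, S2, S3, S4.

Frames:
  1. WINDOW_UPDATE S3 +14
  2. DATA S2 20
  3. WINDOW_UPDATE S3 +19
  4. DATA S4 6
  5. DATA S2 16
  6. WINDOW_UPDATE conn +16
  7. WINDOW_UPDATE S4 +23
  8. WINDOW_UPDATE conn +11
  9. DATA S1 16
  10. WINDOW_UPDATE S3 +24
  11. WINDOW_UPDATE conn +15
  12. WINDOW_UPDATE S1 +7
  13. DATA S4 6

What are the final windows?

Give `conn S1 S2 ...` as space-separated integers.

Op 1: conn=40 S1=40 S2=40 S3=54 S4=40 blocked=[]
Op 2: conn=20 S1=40 S2=20 S3=54 S4=40 blocked=[]
Op 3: conn=20 S1=40 S2=20 S3=73 S4=40 blocked=[]
Op 4: conn=14 S1=40 S2=20 S3=73 S4=34 blocked=[]
Op 5: conn=-2 S1=40 S2=4 S3=73 S4=34 blocked=[1, 2, 3, 4]
Op 6: conn=14 S1=40 S2=4 S3=73 S4=34 blocked=[]
Op 7: conn=14 S1=40 S2=4 S3=73 S4=57 blocked=[]
Op 8: conn=25 S1=40 S2=4 S3=73 S4=57 blocked=[]
Op 9: conn=9 S1=24 S2=4 S3=73 S4=57 blocked=[]
Op 10: conn=9 S1=24 S2=4 S3=97 S4=57 blocked=[]
Op 11: conn=24 S1=24 S2=4 S3=97 S4=57 blocked=[]
Op 12: conn=24 S1=31 S2=4 S3=97 S4=57 blocked=[]
Op 13: conn=18 S1=31 S2=4 S3=97 S4=51 blocked=[]

Answer: 18 31 4 97 51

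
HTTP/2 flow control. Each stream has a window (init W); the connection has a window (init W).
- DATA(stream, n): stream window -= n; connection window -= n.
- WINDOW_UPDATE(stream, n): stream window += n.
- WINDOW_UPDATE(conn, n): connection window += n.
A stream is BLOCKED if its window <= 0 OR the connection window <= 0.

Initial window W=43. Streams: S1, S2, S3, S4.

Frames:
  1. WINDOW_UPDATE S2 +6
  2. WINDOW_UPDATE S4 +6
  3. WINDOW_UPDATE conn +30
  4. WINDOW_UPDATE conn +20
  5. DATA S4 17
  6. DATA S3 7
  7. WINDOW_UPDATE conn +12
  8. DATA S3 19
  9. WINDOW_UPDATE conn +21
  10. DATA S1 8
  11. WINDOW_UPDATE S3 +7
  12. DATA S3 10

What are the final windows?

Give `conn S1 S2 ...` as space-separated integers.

Op 1: conn=43 S1=43 S2=49 S3=43 S4=43 blocked=[]
Op 2: conn=43 S1=43 S2=49 S3=43 S4=49 blocked=[]
Op 3: conn=73 S1=43 S2=49 S3=43 S4=49 blocked=[]
Op 4: conn=93 S1=43 S2=49 S3=43 S4=49 blocked=[]
Op 5: conn=76 S1=43 S2=49 S3=43 S4=32 blocked=[]
Op 6: conn=69 S1=43 S2=49 S3=36 S4=32 blocked=[]
Op 7: conn=81 S1=43 S2=49 S3=36 S4=32 blocked=[]
Op 8: conn=62 S1=43 S2=49 S3=17 S4=32 blocked=[]
Op 9: conn=83 S1=43 S2=49 S3=17 S4=32 blocked=[]
Op 10: conn=75 S1=35 S2=49 S3=17 S4=32 blocked=[]
Op 11: conn=75 S1=35 S2=49 S3=24 S4=32 blocked=[]
Op 12: conn=65 S1=35 S2=49 S3=14 S4=32 blocked=[]

Answer: 65 35 49 14 32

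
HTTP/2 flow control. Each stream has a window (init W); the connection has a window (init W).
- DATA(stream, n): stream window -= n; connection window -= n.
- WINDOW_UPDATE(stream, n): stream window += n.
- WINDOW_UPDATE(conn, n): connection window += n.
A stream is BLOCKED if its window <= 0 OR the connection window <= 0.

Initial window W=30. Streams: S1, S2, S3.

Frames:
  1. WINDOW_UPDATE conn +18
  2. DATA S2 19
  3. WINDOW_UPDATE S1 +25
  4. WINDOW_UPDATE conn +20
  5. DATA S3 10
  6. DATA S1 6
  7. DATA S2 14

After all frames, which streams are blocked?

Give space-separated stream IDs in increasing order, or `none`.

Op 1: conn=48 S1=30 S2=30 S3=30 blocked=[]
Op 2: conn=29 S1=30 S2=11 S3=30 blocked=[]
Op 3: conn=29 S1=55 S2=11 S3=30 blocked=[]
Op 4: conn=49 S1=55 S2=11 S3=30 blocked=[]
Op 5: conn=39 S1=55 S2=11 S3=20 blocked=[]
Op 6: conn=33 S1=49 S2=11 S3=20 blocked=[]
Op 7: conn=19 S1=49 S2=-3 S3=20 blocked=[2]

Answer: S2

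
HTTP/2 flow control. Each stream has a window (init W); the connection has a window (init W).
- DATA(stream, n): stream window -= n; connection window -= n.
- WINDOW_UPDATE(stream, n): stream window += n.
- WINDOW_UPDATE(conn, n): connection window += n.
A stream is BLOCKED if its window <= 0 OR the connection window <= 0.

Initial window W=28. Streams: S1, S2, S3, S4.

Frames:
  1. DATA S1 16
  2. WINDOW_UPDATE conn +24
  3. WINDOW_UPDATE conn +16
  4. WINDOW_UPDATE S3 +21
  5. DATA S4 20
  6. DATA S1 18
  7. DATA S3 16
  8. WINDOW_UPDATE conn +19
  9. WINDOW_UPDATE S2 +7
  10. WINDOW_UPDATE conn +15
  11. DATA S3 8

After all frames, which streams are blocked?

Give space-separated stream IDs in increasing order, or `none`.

Op 1: conn=12 S1=12 S2=28 S3=28 S4=28 blocked=[]
Op 2: conn=36 S1=12 S2=28 S3=28 S4=28 blocked=[]
Op 3: conn=52 S1=12 S2=28 S3=28 S4=28 blocked=[]
Op 4: conn=52 S1=12 S2=28 S3=49 S4=28 blocked=[]
Op 5: conn=32 S1=12 S2=28 S3=49 S4=8 blocked=[]
Op 6: conn=14 S1=-6 S2=28 S3=49 S4=8 blocked=[1]
Op 7: conn=-2 S1=-6 S2=28 S3=33 S4=8 blocked=[1, 2, 3, 4]
Op 8: conn=17 S1=-6 S2=28 S3=33 S4=8 blocked=[1]
Op 9: conn=17 S1=-6 S2=35 S3=33 S4=8 blocked=[1]
Op 10: conn=32 S1=-6 S2=35 S3=33 S4=8 blocked=[1]
Op 11: conn=24 S1=-6 S2=35 S3=25 S4=8 blocked=[1]

Answer: S1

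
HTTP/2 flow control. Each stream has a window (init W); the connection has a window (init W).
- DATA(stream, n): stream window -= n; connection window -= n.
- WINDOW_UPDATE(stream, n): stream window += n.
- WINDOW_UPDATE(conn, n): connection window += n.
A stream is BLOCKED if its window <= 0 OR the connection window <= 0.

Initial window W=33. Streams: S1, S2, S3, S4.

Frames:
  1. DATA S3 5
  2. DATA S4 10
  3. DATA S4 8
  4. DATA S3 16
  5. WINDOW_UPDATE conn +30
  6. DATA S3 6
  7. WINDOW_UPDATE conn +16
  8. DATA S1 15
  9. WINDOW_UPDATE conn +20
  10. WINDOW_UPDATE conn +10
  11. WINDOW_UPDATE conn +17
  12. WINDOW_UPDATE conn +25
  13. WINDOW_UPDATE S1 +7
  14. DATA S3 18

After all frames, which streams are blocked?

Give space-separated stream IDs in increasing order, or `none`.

Answer: S3

Derivation:
Op 1: conn=28 S1=33 S2=33 S3=28 S4=33 blocked=[]
Op 2: conn=18 S1=33 S2=33 S3=28 S4=23 blocked=[]
Op 3: conn=10 S1=33 S2=33 S3=28 S4=15 blocked=[]
Op 4: conn=-6 S1=33 S2=33 S3=12 S4=15 blocked=[1, 2, 3, 4]
Op 5: conn=24 S1=33 S2=33 S3=12 S4=15 blocked=[]
Op 6: conn=18 S1=33 S2=33 S3=6 S4=15 blocked=[]
Op 7: conn=34 S1=33 S2=33 S3=6 S4=15 blocked=[]
Op 8: conn=19 S1=18 S2=33 S3=6 S4=15 blocked=[]
Op 9: conn=39 S1=18 S2=33 S3=6 S4=15 blocked=[]
Op 10: conn=49 S1=18 S2=33 S3=6 S4=15 blocked=[]
Op 11: conn=66 S1=18 S2=33 S3=6 S4=15 blocked=[]
Op 12: conn=91 S1=18 S2=33 S3=6 S4=15 blocked=[]
Op 13: conn=91 S1=25 S2=33 S3=6 S4=15 blocked=[]
Op 14: conn=73 S1=25 S2=33 S3=-12 S4=15 blocked=[3]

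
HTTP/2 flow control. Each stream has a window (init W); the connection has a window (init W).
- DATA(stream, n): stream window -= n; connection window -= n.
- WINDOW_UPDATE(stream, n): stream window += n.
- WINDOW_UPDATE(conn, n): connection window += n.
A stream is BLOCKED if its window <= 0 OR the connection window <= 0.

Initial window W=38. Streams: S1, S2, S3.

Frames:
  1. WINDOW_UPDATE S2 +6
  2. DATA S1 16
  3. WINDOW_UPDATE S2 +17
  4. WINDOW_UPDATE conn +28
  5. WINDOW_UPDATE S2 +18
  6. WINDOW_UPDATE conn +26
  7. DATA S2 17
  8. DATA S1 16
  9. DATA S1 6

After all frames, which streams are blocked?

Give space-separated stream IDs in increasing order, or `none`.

Op 1: conn=38 S1=38 S2=44 S3=38 blocked=[]
Op 2: conn=22 S1=22 S2=44 S3=38 blocked=[]
Op 3: conn=22 S1=22 S2=61 S3=38 blocked=[]
Op 4: conn=50 S1=22 S2=61 S3=38 blocked=[]
Op 5: conn=50 S1=22 S2=79 S3=38 blocked=[]
Op 6: conn=76 S1=22 S2=79 S3=38 blocked=[]
Op 7: conn=59 S1=22 S2=62 S3=38 blocked=[]
Op 8: conn=43 S1=6 S2=62 S3=38 blocked=[]
Op 9: conn=37 S1=0 S2=62 S3=38 blocked=[1]

Answer: S1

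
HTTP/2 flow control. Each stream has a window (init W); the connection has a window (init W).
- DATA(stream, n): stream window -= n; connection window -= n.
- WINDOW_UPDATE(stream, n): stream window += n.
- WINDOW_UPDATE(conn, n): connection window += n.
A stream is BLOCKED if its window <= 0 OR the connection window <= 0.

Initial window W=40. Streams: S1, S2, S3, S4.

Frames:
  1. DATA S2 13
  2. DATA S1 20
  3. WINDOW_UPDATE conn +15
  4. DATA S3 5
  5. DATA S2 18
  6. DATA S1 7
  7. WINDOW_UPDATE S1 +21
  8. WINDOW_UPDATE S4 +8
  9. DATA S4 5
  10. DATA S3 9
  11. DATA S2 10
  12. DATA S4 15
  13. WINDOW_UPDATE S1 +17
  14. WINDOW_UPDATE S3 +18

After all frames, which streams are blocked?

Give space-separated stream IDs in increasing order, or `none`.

Op 1: conn=27 S1=40 S2=27 S3=40 S4=40 blocked=[]
Op 2: conn=7 S1=20 S2=27 S3=40 S4=40 blocked=[]
Op 3: conn=22 S1=20 S2=27 S3=40 S4=40 blocked=[]
Op 4: conn=17 S1=20 S2=27 S3=35 S4=40 blocked=[]
Op 5: conn=-1 S1=20 S2=9 S3=35 S4=40 blocked=[1, 2, 3, 4]
Op 6: conn=-8 S1=13 S2=9 S3=35 S4=40 blocked=[1, 2, 3, 4]
Op 7: conn=-8 S1=34 S2=9 S3=35 S4=40 blocked=[1, 2, 3, 4]
Op 8: conn=-8 S1=34 S2=9 S3=35 S4=48 blocked=[1, 2, 3, 4]
Op 9: conn=-13 S1=34 S2=9 S3=35 S4=43 blocked=[1, 2, 3, 4]
Op 10: conn=-22 S1=34 S2=9 S3=26 S4=43 blocked=[1, 2, 3, 4]
Op 11: conn=-32 S1=34 S2=-1 S3=26 S4=43 blocked=[1, 2, 3, 4]
Op 12: conn=-47 S1=34 S2=-1 S3=26 S4=28 blocked=[1, 2, 3, 4]
Op 13: conn=-47 S1=51 S2=-1 S3=26 S4=28 blocked=[1, 2, 3, 4]
Op 14: conn=-47 S1=51 S2=-1 S3=44 S4=28 blocked=[1, 2, 3, 4]

Answer: S1 S2 S3 S4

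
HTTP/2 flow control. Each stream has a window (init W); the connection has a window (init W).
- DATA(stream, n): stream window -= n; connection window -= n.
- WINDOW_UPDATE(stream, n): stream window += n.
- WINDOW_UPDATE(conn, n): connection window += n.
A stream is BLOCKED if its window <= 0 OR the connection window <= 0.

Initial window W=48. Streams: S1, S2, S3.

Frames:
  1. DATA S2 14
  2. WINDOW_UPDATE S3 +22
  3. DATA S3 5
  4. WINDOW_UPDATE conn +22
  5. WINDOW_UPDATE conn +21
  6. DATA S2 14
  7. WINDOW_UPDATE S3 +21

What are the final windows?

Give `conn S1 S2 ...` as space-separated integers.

Answer: 58 48 20 86

Derivation:
Op 1: conn=34 S1=48 S2=34 S3=48 blocked=[]
Op 2: conn=34 S1=48 S2=34 S3=70 blocked=[]
Op 3: conn=29 S1=48 S2=34 S3=65 blocked=[]
Op 4: conn=51 S1=48 S2=34 S3=65 blocked=[]
Op 5: conn=72 S1=48 S2=34 S3=65 blocked=[]
Op 6: conn=58 S1=48 S2=20 S3=65 blocked=[]
Op 7: conn=58 S1=48 S2=20 S3=86 blocked=[]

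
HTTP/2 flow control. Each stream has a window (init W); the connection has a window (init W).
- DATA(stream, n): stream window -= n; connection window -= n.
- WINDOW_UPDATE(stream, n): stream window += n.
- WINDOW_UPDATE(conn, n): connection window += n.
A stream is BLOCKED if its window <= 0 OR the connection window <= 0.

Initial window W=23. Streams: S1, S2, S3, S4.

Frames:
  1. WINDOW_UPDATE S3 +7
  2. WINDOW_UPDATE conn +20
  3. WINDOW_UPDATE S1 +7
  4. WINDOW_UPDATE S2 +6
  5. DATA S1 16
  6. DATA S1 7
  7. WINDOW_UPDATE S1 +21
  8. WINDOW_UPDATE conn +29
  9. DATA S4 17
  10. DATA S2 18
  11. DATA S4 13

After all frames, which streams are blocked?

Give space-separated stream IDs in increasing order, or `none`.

Op 1: conn=23 S1=23 S2=23 S3=30 S4=23 blocked=[]
Op 2: conn=43 S1=23 S2=23 S3=30 S4=23 blocked=[]
Op 3: conn=43 S1=30 S2=23 S3=30 S4=23 blocked=[]
Op 4: conn=43 S1=30 S2=29 S3=30 S4=23 blocked=[]
Op 5: conn=27 S1=14 S2=29 S3=30 S4=23 blocked=[]
Op 6: conn=20 S1=7 S2=29 S3=30 S4=23 blocked=[]
Op 7: conn=20 S1=28 S2=29 S3=30 S4=23 blocked=[]
Op 8: conn=49 S1=28 S2=29 S3=30 S4=23 blocked=[]
Op 9: conn=32 S1=28 S2=29 S3=30 S4=6 blocked=[]
Op 10: conn=14 S1=28 S2=11 S3=30 S4=6 blocked=[]
Op 11: conn=1 S1=28 S2=11 S3=30 S4=-7 blocked=[4]

Answer: S4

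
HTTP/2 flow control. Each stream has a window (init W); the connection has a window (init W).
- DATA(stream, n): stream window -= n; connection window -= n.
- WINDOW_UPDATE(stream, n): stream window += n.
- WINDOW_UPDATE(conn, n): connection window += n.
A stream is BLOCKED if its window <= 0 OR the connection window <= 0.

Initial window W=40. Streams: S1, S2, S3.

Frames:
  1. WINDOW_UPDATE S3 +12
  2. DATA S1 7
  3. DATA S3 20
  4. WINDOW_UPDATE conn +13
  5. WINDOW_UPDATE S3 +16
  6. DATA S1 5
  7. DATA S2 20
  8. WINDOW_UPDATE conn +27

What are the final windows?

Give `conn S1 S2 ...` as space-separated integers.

Answer: 28 28 20 48

Derivation:
Op 1: conn=40 S1=40 S2=40 S3=52 blocked=[]
Op 2: conn=33 S1=33 S2=40 S3=52 blocked=[]
Op 3: conn=13 S1=33 S2=40 S3=32 blocked=[]
Op 4: conn=26 S1=33 S2=40 S3=32 blocked=[]
Op 5: conn=26 S1=33 S2=40 S3=48 blocked=[]
Op 6: conn=21 S1=28 S2=40 S3=48 blocked=[]
Op 7: conn=1 S1=28 S2=20 S3=48 blocked=[]
Op 8: conn=28 S1=28 S2=20 S3=48 blocked=[]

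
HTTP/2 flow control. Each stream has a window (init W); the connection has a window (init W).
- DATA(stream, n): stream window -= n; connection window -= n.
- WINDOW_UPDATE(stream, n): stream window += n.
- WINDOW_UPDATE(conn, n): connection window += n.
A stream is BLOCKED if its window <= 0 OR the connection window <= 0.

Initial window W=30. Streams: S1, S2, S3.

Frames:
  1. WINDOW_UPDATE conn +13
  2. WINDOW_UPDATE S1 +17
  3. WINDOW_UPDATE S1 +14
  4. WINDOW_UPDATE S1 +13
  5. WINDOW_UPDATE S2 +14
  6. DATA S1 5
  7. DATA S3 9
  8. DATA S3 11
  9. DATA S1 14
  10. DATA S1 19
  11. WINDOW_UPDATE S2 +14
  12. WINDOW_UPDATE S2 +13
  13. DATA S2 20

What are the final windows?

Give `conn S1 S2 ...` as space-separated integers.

Answer: -35 36 51 10

Derivation:
Op 1: conn=43 S1=30 S2=30 S3=30 blocked=[]
Op 2: conn=43 S1=47 S2=30 S3=30 blocked=[]
Op 3: conn=43 S1=61 S2=30 S3=30 blocked=[]
Op 4: conn=43 S1=74 S2=30 S3=30 blocked=[]
Op 5: conn=43 S1=74 S2=44 S3=30 blocked=[]
Op 6: conn=38 S1=69 S2=44 S3=30 blocked=[]
Op 7: conn=29 S1=69 S2=44 S3=21 blocked=[]
Op 8: conn=18 S1=69 S2=44 S3=10 blocked=[]
Op 9: conn=4 S1=55 S2=44 S3=10 blocked=[]
Op 10: conn=-15 S1=36 S2=44 S3=10 blocked=[1, 2, 3]
Op 11: conn=-15 S1=36 S2=58 S3=10 blocked=[1, 2, 3]
Op 12: conn=-15 S1=36 S2=71 S3=10 blocked=[1, 2, 3]
Op 13: conn=-35 S1=36 S2=51 S3=10 blocked=[1, 2, 3]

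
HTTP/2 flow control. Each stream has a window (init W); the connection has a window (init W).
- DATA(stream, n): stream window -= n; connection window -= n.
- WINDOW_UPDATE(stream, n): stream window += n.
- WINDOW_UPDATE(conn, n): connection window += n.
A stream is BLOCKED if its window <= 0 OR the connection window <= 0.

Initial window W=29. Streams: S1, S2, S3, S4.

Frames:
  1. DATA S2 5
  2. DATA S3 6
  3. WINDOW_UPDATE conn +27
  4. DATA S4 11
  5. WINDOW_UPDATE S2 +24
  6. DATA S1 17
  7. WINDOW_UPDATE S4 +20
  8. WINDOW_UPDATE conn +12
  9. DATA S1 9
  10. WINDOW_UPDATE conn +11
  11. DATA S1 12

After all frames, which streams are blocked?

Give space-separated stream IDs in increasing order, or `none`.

Answer: S1

Derivation:
Op 1: conn=24 S1=29 S2=24 S3=29 S4=29 blocked=[]
Op 2: conn=18 S1=29 S2=24 S3=23 S4=29 blocked=[]
Op 3: conn=45 S1=29 S2=24 S3=23 S4=29 blocked=[]
Op 4: conn=34 S1=29 S2=24 S3=23 S4=18 blocked=[]
Op 5: conn=34 S1=29 S2=48 S3=23 S4=18 blocked=[]
Op 6: conn=17 S1=12 S2=48 S3=23 S4=18 blocked=[]
Op 7: conn=17 S1=12 S2=48 S3=23 S4=38 blocked=[]
Op 8: conn=29 S1=12 S2=48 S3=23 S4=38 blocked=[]
Op 9: conn=20 S1=3 S2=48 S3=23 S4=38 blocked=[]
Op 10: conn=31 S1=3 S2=48 S3=23 S4=38 blocked=[]
Op 11: conn=19 S1=-9 S2=48 S3=23 S4=38 blocked=[1]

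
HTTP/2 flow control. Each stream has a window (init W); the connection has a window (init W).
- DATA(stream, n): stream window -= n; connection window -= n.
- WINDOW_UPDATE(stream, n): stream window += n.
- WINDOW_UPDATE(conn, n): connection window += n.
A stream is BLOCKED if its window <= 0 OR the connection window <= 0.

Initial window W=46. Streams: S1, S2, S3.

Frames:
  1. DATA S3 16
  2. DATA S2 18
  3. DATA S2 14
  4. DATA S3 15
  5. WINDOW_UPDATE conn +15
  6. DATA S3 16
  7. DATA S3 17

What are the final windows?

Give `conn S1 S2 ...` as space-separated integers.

Op 1: conn=30 S1=46 S2=46 S3=30 blocked=[]
Op 2: conn=12 S1=46 S2=28 S3=30 blocked=[]
Op 3: conn=-2 S1=46 S2=14 S3=30 blocked=[1, 2, 3]
Op 4: conn=-17 S1=46 S2=14 S3=15 blocked=[1, 2, 3]
Op 5: conn=-2 S1=46 S2=14 S3=15 blocked=[1, 2, 3]
Op 6: conn=-18 S1=46 S2=14 S3=-1 blocked=[1, 2, 3]
Op 7: conn=-35 S1=46 S2=14 S3=-18 blocked=[1, 2, 3]

Answer: -35 46 14 -18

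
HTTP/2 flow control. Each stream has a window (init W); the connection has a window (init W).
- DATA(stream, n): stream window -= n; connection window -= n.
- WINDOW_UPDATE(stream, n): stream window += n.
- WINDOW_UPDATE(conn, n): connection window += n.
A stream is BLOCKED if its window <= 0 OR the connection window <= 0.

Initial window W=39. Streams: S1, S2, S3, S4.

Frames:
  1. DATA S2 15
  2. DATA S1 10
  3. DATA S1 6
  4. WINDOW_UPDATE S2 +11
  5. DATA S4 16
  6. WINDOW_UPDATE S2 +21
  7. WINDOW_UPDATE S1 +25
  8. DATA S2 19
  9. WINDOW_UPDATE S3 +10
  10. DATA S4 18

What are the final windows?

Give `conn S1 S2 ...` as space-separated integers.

Answer: -45 48 37 49 5

Derivation:
Op 1: conn=24 S1=39 S2=24 S3=39 S4=39 blocked=[]
Op 2: conn=14 S1=29 S2=24 S3=39 S4=39 blocked=[]
Op 3: conn=8 S1=23 S2=24 S3=39 S4=39 blocked=[]
Op 4: conn=8 S1=23 S2=35 S3=39 S4=39 blocked=[]
Op 5: conn=-8 S1=23 S2=35 S3=39 S4=23 blocked=[1, 2, 3, 4]
Op 6: conn=-8 S1=23 S2=56 S3=39 S4=23 blocked=[1, 2, 3, 4]
Op 7: conn=-8 S1=48 S2=56 S3=39 S4=23 blocked=[1, 2, 3, 4]
Op 8: conn=-27 S1=48 S2=37 S3=39 S4=23 blocked=[1, 2, 3, 4]
Op 9: conn=-27 S1=48 S2=37 S3=49 S4=23 blocked=[1, 2, 3, 4]
Op 10: conn=-45 S1=48 S2=37 S3=49 S4=5 blocked=[1, 2, 3, 4]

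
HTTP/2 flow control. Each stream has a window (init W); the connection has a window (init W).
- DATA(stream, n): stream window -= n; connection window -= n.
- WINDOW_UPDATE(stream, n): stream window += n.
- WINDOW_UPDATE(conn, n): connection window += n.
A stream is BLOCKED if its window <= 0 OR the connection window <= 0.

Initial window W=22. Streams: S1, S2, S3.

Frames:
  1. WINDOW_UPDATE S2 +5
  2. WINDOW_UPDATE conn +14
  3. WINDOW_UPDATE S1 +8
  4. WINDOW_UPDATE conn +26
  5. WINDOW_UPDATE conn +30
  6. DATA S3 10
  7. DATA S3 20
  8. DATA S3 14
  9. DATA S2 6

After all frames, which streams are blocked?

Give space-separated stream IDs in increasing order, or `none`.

Answer: S3

Derivation:
Op 1: conn=22 S1=22 S2=27 S3=22 blocked=[]
Op 2: conn=36 S1=22 S2=27 S3=22 blocked=[]
Op 3: conn=36 S1=30 S2=27 S3=22 blocked=[]
Op 4: conn=62 S1=30 S2=27 S3=22 blocked=[]
Op 5: conn=92 S1=30 S2=27 S3=22 blocked=[]
Op 6: conn=82 S1=30 S2=27 S3=12 blocked=[]
Op 7: conn=62 S1=30 S2=27 S3=-8 blocked=[3]
Op 8: conn=48 S1=30 S2=27 S3=-22 blocked=[3]
Op 9: conn=42 S1=30 S2=21 S3=-22 blocked=[3]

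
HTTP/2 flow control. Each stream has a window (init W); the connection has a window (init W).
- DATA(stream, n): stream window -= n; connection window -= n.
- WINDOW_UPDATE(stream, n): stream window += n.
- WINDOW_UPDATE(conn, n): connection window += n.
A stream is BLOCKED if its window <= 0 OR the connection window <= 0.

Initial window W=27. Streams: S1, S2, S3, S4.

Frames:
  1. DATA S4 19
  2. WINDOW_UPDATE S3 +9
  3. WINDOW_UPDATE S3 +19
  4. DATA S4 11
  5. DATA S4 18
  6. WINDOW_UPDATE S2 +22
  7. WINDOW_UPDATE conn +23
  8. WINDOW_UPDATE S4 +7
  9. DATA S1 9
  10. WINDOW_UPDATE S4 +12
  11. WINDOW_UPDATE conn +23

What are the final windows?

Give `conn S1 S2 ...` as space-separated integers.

Answer: 16 18 49 55 -2

Derivation:
Op 1: conn=8 S1=27 S2=27 S3=27 S4=8 blocked=[]
Op 2: conn=8 S1=27 S2=27 S3=36 S4=8 blocked=[]
Op 3: conn=8 S1=27 S2=27 S3=55 S4=8 blocked=[]
Op 4: conn=-3 S1=27 S2=27 S3=55 S4=-3 blocked=[1, 2, 3, 4]
Op 5: conn=-21 S1=27 S2=27 S3=55 S4=-21 blocked=[1, 2, 3, 4]
Op 6: conn=-21 S1=27 S2=49 S3=55 S4=-21 blocked=[1, 2, 3, 4]
Op 7: conn=2 S1=27 S2=49 S3=55 S4=-21 blocked=[4]
Op 8: conn=2 S1=27 S2=49 S3=55 S4=-14 blocked=[4]
Op 9: conn=-7 S1=18 S2=49 S3=55 S4=-14 blocked=[1, 2, 3, 4]
Op 10: conn=-7 S1=18 S2=49 S3=55 S4=-2 blocked=[1, 2, 3, 4]
Op 11: conn=16 S1=18 S2=49 S3=55 S4=-2 blocked=[4]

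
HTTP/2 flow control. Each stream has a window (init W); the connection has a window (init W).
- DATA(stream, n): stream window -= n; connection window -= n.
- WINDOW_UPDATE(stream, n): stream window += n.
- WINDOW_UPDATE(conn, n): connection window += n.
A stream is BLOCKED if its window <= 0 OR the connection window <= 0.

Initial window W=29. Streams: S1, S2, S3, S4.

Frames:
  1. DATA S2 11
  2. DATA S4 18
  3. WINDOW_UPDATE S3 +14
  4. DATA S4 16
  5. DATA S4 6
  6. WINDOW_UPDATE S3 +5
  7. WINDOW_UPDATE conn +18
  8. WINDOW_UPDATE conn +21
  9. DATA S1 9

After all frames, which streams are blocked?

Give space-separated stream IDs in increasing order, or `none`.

Op 1: conn=18 S1=29 S2=18 S3=29 S4=29 blocked=[]
Op 2: conn=0 S1=29 S2=18 S3=29 S4=11 blocked=[1, 2, 3, 4]
Op 3: conn=0 S1=29 S2=18 S3=43 S4=11 blocked=[1, 2, 3, 4]
Op 4: conn=-16 S1=29 S2=18 S3=43 S4=-5 blocked=[1, 2, 3, 4]
Op 5: conn=-22 S1=29 S2=18 S3=43 S4=-11 blocked=[1, 2, 3, 4]
Op 6: conn=-22 S1=29 S2=18 S3=48 S4=-11 blocked=[1, 2, 3, 4]
Op 7: conn=-4 S1=29 S2=18 S3=48 S4=-11 blocked=[1, 2, 3, 4]
Op 8: conn=17 S1=29 S2=18 S3=48 S4=-11 blocked=[4]
Op 9: conn=8 S1=20 S2=18 S3=48 S4=-11 blocked=[4]

Answer: S4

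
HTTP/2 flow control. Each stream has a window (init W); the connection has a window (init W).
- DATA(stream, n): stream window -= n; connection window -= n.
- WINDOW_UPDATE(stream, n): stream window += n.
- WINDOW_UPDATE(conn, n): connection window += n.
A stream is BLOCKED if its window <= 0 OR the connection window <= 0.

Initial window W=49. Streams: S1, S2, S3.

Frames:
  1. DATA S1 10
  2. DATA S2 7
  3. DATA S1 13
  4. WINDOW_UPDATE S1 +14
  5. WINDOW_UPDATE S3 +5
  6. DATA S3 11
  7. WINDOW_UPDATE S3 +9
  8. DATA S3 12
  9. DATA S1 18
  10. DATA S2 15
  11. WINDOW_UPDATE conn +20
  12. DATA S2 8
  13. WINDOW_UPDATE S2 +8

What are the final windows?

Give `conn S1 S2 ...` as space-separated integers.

Op 1: conn=39 S1=39 S2=49 S3=49 blocked=[]
Op 2: conn=32 S1=39 S2=42 S3=49 blocked=[]
Op 3: conn=19 S1=26 S2=42 S3=49 blocked=[]
Op 4: conn=19 S1=40 S2=42 S3=49 blocked=[]
Op 5: conn=19 S1=40 S2=42 S3=54 blocked=[]
Op 6: conn=8 S1=40 S2=42 S3=43 blocked=[]
Op 7: conn=8 S1=40 S2=42 S3=52 blocked=[]
Op 8: conn=-4 S1=40 S2=42 S3=40 blocked=[1, 2, 3]
Op 9: conn=-22 S1=22 S2=42 S3=40 blocked=[1, 2, 3]
Op 10: conn=-37 S1=22 S2=27 S3=40 blocked=[1, 2, 3]
Op 11: conn=-17 S1=22 S2=27 S3=40 blocked=[1, 2, 3]
Op 12: conn=-25 S1=22 S2=19 S3=40 blocked=[1, 2, 3]
Op 13: conn=-25 S1=22 S2=27 S3=40 blocked=[1, 2, 3]

Answer: -25 22 27 40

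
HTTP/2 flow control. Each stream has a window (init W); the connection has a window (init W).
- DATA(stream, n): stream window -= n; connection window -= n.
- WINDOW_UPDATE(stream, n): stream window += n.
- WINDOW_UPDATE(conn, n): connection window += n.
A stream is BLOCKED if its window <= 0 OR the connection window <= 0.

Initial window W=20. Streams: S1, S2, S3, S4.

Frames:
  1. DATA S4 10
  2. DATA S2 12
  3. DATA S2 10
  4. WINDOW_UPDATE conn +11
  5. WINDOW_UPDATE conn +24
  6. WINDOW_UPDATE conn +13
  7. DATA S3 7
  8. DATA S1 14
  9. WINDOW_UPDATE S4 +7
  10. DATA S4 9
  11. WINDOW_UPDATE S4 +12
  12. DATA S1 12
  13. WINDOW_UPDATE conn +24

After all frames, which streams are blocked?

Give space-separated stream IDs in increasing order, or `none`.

Answer: S1 S2

Derivation:
Op 1: conn=10 S1=20 S2=20 S3=20 S4=10 blocked=[]
Op 2: conn=-2 S1=20 S2=8 S3=20 S4=10 blocked=[1, 2, 3, 4]
Op 3: conn=-12 S1=20 S2=-2 S3=20 S4=10 blocked=[1, 2, 3, 4]
Op 4: conn=-1 S1=20 S2=-2 S3=20 S4=10 blocked=[1, 2, 3, 4]
Op 5: conn=23 S1=20 S2=-2 S3=20 S4=10 blocked=[2]
Op 6: conn=36 S1=20 S2=-2 S3=20 S4=10 blocked=[2]
Op 7: conn=29 S1=20 S2=-2 S3=13 S4=10 blocked=[2]
Op 8: conn=15 S1=6 S2=-2 S3=13 S4=10 blocked=[2]
Op 9: conn=15 S1=6 S2=-2 S3=13 S4=17 blocked=[2]
Op 10: conn=6 S1=6 S2=-2 S3=13 S4=8 blocked=[2]
Op 11: conn=6 S1=6 S2=-2 S3=13 S4=20 blocked=[2]
Op 12: conn=-6 S1=-6 S2=-2 S3=13 S4=20 blocked=[1, 2, 3, 4]
Op 13: conn=18 S1=-6 S2=-2 S3=13 S4=20 blocked=[1, 2]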